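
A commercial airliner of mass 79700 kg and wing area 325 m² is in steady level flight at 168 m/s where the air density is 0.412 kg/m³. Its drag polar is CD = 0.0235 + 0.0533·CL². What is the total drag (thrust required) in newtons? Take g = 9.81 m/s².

D = 61600 N

Weight W = mg = 79700 × 9.81 = 7.8186×10^5 N; in level flight L = W.
Dynamic pressure q = 0.5 × 0.412 × 168² = 5814 Pa.
Required CL = L/(qS) = 7.8186×10^5/(5814·325) = 0.4138.
CD = 0.0235 + 0.0533 × 0.4138² = 0.03263.
D = q·S·CD = 5814 × 325 × 0.03263 = 61650 N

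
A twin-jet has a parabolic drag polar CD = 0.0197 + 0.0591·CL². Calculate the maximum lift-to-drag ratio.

For CD = CD0 + K·CL², (L/D)max occurs at CL* = √(CD0/K) and equals 1/(2√(K·CD0)).
(L/D)max = 1/(2√(0.0591 × 0.0197)) = 1/(2 × 0.03412) = 14.7

(L/D)max = 14.7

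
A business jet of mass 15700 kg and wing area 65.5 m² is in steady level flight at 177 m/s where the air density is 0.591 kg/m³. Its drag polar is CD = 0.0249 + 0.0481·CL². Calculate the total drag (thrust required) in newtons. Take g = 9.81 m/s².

Weight W = mg = 15700 × 9.81 = 1.5402×10^5 N; in level flight L = W.
q = ½ρv² = ½ × 0.591 × 177² = 9258 Pa.
CL = W/(q·S) = 1.5402×10^5 / (9258 × 65.5) = 0.254.
CD = 0.0249 + 0.0481 × 0.254² = 0.028.
D = q·S·CD = 9258 × 65.5 × 0.028 = 16980 N

D = 17000 N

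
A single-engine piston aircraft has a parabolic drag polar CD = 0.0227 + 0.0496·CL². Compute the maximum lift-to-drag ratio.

For CD = CD0 + K·CL², (L/D)max occurs at CL* = √(CD0/K) and equals 1/(2√(K·CD0)).
(L/D)max = 1/(2√(0.0496 × 0.0227)) = 1/(2 × 0.03355) = 14.9

(L/D)max = 14.9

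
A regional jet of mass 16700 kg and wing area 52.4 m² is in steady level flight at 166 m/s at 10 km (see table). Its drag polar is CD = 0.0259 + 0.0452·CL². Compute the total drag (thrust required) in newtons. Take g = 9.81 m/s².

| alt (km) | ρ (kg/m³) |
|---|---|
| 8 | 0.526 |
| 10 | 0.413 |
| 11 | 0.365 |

D = 11800 N

At 10 km, from the table: ρ = 0.413 kg/m³.
Level flight ⇒ L = W = m·g = 16700 × 9.81 = 1.6383×10^5 N.
Dynamic pressure q = 0.5 × 0.413 × 166² = 5690 Pa.
Required CL = L/(qS) = 1.6383×10^5/(5690·52.4) = 0.5494.
CD = 0.0259 + 0.0452 × 0.5494² = 0.03955.
D = q·S·CD = 5690 × 52.4 × 0.03955 = 11790 N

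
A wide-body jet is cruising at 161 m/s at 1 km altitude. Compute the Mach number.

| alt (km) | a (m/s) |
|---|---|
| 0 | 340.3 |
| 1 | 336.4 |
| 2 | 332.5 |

At 1 km, from the table: a = 336.4 m/s.
M = v/a = 161 / 336.4 = 0.479

M = 0.479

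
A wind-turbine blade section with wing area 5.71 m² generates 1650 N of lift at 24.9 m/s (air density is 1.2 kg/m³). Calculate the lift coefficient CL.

CL = 0.777

From L = ½ρv²S·CL, rearranging gives CL = 2L/(ρv²S).
CL = 2 × 1650 / (1.2 × 24.9² × 5.71) = 0.777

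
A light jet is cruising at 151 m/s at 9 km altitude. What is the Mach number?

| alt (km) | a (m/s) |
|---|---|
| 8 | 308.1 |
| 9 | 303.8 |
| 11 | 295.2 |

At 9 km, from the table: a = 303.8 m/s.
M = v/a = 151 / 303.8 = 0.497

M = 0.497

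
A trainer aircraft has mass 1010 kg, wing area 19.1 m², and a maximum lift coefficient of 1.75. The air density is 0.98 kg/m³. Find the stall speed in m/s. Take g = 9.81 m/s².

V_stall = 24.6 m/s

At stall, lift equals weight: L = W = m·g = 1010 × 9.81 = 9908 N.
V_stall = √(2W/(ρ·S·CL,max)) = √(2 × 9908 / (0.98 × 19.1 × 1.75))
V_stall = √605 = 24.6 m/s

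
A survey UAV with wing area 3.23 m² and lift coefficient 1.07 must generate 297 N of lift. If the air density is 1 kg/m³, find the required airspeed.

v = 13.1 m/s

L = ½ρv²S·CL ⇒ v = √(2L/(ρ·S·CL))
v = √(2 × 297 / (1 × 3.23 × 1.07)) = √171.9 = 13.1 m/s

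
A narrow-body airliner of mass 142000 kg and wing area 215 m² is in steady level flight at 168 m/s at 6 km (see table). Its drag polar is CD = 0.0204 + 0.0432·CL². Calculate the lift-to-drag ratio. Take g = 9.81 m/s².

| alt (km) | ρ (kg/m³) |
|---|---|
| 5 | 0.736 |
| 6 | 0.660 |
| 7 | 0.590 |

At 6 km, from the table: ρ = 0.660 kg/m³.
In steady level flight, lift balances weight: W = mg = 142000 × 9.81 = 1.393×10^6 N.
q = ½ρv² = ½ × 0.66 × 168² = 9314 Pa.
CL = W/(q·S) = 1.393×10^6 / (9314 × 215) = 0.6956.
CD = 0.0204 + 0.0432 × 0.6956² = 0.04131.
L/D = CL/CD = 0.6956 / 0.04131 = 16.8

L/D = 16.8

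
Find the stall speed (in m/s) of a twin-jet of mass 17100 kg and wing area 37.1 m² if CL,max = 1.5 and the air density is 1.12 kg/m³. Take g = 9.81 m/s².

V_stall = 73.4 m/s

Stall occurs when L = W at CL,max. W = mg = 17100 × 9.81 = 1.678×10^5 N.
From L = ½ρV²S·CL,max = W: V_stall = √(2W/(ρSCL,max)) = √(2·1.678×10^5/(1.12·37.1·1.5))
V_stall = √5383 = 73.4 m/s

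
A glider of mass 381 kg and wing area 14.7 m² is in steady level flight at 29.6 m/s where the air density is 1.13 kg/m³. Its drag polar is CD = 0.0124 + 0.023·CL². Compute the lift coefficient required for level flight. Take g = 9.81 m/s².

CL = 0.514

Weight W = mg = 381 × 9.81 = 3737.6 N; in level flight L = W.
Dynamic pressure q = 0.5 × 1.13 × 29.6² = 495 Pa.
CL = 2W/(ρv²S) = 2×3737.6/(1.13×29.6²×14.7) = 0.5136.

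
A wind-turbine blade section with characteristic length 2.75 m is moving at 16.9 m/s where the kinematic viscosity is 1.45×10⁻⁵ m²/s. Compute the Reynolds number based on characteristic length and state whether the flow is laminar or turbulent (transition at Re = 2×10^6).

Re = v·c/ν = 16.9 × 2.75 / (1.45×10⁻⁵) = 3.21×10^6
Since 3.21×10^6 > 2×10^6, the flow is turbulent.

Re = 3.21×10^6 (turbulent)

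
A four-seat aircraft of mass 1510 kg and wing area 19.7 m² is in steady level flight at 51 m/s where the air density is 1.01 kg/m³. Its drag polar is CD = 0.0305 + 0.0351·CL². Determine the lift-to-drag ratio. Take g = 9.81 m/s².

L/D = 13.6

Level flight ⇒ L = W = m·g = 1510 × 9.81 = 14813 N.
Dynamic pressure q = 0.5 × 1.01 × 51² = 1314 Pa.
Required CL = L/(qS) = 14813/(1314·19.7) = 0.5725.
CD = 0.0305 + 0.0351 × 0.5725² = 0.042.
L/D = CL/CD = 0.5725 / 0.042 = 13.6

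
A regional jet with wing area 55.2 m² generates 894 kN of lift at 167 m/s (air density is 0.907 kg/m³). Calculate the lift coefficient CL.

From L = ½ρv²S·CL, rearranging gives CL = 2L/(ρv²S).
CL = 2 × 8.94×10^5 / (0.907 × 167² × 55.2) = 1.28

CL = 1.28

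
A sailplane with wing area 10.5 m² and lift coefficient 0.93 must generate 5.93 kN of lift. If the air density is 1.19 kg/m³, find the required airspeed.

L = ½ρv²S·CL ⇒ v = √(2L/(ρ·S·CL))
v = √(2 × 5930 / (1.19 × 10.5 × 0.93)) = √1021 = 31.9 m/s

v = 31.9 m/s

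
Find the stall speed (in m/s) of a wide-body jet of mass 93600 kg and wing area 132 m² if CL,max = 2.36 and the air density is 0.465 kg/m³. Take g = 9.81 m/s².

At stall, lift equals weight: L = W = m·g = 93600 × 9.81 = 9.182×10^5 N.
V_stall = √(2W/(ρ·S·CL,max)) = √(2 × 9.182×10^5 / (0.465 × 132 × 2.36))
V_stall = √12680 = 113 m/s

V_stall = 113 m/s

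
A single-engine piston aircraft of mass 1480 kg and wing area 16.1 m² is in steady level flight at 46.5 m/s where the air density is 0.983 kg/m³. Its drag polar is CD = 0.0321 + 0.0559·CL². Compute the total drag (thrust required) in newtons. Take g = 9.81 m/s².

Weight W = mg = 1480 × 9.81 = 14519 N; in level flight L = W.
q = ½ρv² = ½ × 0.983 × 46.5² = 1063 Pa.
CL = 2W/(ρv²S) = 2×14519/(0.983×46.5²×16.1) = 0.8485.
CD = 0.0321 + 0.0559 × 0.8485² = 0.07235.
D = q·S·CD = 1063 × 16.1 × 0.07235 = 1238 N

D = 1240 N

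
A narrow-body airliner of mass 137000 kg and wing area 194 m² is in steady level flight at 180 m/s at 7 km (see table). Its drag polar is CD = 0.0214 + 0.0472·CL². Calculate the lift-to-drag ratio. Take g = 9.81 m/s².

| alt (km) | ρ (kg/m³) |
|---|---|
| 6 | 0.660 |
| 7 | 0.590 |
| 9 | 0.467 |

At 7 km, from the table: ρ = 0.590 kg/m³.
In steady level flight, lift balances weight: W = mg = 137000 × 9.81 = 1.344×10^6 N.
Dynamic pressure q = 0.5 × 0.59 × 180² = 9558 Pa.
CL = 2W/(ρv²S) = 2×1.344×10^6/(0.59×180²×194) = 0.7248.
CD = 0.0214 + 0.0472 × 0.7248² = 0.0462.
L/D = CL/CD = 0.7248 / 0.0462 = 15.7

L/D = 15.7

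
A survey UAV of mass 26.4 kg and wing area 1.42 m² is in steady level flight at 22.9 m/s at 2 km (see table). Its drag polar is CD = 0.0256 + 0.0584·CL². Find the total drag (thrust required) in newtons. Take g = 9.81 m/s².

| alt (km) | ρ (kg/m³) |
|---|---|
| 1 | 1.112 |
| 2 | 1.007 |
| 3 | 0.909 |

D = 20 N

At 2 km, from the table: ρ = 1.007 kg/m³.
Level flight ⇒ L = W = m·g = 26.4 × 9.81 = 258.98 N.
q = ½ρv² = ½ × 1.007 × 22.9² = 264 Pa.
CL = W/(q·S) = 258.98 / (264 × 1.42) = 0.6907.
CD = 0.0256 + 0.0584 × 0.6907² = 0.05346.
D = q·S·CD = 264 × 1.42 × 0.05346 = 20.05 N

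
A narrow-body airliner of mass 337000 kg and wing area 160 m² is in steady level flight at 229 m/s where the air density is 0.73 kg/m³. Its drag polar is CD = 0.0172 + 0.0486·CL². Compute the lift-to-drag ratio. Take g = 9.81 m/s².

Level flight ⇒ L = W = m·g = 337000 × 9.81 = 3.306×10^6 N.
q = ½ρv² = ½ × 0.73 × 229² = 19140 Pa.
CL = 2W/(ρv²S) = 2×3.306×10^6/(0.73×229²×160) = 1.079.
CD = 0.0172 + 0.0486 × 1.079² = 0.07383.
L/D = CL/CD = 1.079 / 0.07383 = 14.6

L/D = 14.6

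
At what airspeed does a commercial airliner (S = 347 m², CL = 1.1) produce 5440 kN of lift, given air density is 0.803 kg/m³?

L = ½ρv²S·CL ⇒ v = √(2L/(ρ·S·CL))
v = √(2 × 5.44×10^6 / (0.803 × 347 × 1.1)) = √35500 = 188 m/s

v = 188 m/s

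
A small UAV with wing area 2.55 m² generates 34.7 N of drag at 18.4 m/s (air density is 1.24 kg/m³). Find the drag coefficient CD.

CD = 0.0648

From D = ½ρv²S·CD, rearranging gives CD = 2D/(ρv²S).
CD = 2 × 34.7 / (1.24 × 18.4² × 2.55) = 0.0648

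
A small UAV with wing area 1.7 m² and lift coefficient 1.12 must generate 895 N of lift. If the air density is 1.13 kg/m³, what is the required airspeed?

v = 28.8 m/s

L = ½ρv²S·CL ⇒ v = √(2L/(ρ·S·CL))
v = √(2 × 895 / (1.13 × 1.7 × 1.12)) = √832 = 28.8 m/s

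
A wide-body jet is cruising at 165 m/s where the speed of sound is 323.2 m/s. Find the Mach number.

M = 0.511

M = v/a = 165 / 323.2 = 0.511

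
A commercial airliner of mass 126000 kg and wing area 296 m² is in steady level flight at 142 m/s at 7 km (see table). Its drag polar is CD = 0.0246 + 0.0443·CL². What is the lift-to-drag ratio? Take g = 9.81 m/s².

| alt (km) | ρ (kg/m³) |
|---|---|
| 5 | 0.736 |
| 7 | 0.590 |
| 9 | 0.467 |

At 7 km, from the table: ρ = 0.590 kg/m³.
Level flight ⇒ L = W = m·g = 126000 × 9.81 = 1.2361×10^6 N.
q = ½ρv² = ½ × 0.59 × 142² = 5948 Pa.
Required CL = L/(qS) = 1.2361×10^6/(5948·296) = 0.702.
CD = 0.0246 + 0.0443 × 0.702² = 0.04643.
L/D = CL/CD = 0.702 / 0.04643 = 15.1

L/D = 15.1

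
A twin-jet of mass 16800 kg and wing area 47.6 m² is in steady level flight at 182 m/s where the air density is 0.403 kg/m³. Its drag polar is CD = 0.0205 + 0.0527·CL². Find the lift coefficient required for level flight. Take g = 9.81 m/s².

CL = 0.519

Weight W = mg = 16800 × 9.81 = 1.6481×10^5 N; in level flight L = W.
q = ½ρv² = ½ × 0.403 × 182² = 6674 Pa.
CL = 2W/(ρv²S) = 2×1.6481×10^5/(0.403×182²×47.6) = 0.5187.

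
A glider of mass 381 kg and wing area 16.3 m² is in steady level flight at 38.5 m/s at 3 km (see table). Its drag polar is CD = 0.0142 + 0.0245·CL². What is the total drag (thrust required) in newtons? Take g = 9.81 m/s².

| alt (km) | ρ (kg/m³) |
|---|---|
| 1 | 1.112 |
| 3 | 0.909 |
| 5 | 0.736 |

At 3 km, from the table: ρ = 0.909 kg/m³.
Weight W = mg = 381 × 9.81 = 3737.6 N; in level flight L = W.
Dynamic pressure q = 0.5 × 0.909 × 38.5² = 673.7 Pa.
Required CL = L/(qS) = 3737.6/(673.7·16.3) = 0.3404.
CD = 0.0142 + 0.0245 × 0.3404² = 0.01704.
D = q·S·CD = 673.7 × 16.3 × 0.01704 = 187.1 N

D = 187 N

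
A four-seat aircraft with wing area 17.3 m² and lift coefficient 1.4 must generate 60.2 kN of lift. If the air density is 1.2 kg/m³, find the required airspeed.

v = 64.4 m/s

L = ½ρv²S·CL ⇒ v = √(2L/(ρ·S·CL))
v = √(2 × 60200 / (1.2 × 17.3 × 1.4)) = √4143 = 64.4 m/s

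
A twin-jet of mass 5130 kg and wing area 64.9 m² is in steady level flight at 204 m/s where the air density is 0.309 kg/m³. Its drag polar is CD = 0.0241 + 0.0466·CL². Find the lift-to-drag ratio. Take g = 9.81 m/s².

L/D = 4.87

In steady level flight, lift balances weight: W = mg = 5130 × 9.81 = 50325 N.
q = ½ρv² = ½ × 0.309 × 204² = 6430 Pa.
Required CL = L/(qS) = 50325/(6430·64.9) = 0.1206.
CD = 0.0241 + 0.0466 × 0.1206² = 0.02478.
L/D = CL/CD = 0.1206 / 0.02478 = 4.87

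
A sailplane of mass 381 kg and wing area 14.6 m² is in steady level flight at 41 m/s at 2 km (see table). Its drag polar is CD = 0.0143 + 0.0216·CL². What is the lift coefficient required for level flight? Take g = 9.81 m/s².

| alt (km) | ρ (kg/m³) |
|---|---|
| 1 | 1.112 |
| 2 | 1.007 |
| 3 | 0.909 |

CL = 0.302

At 2 km, from the table: ρ = 1.007 kg/m³.
Weight W = mg = 381 × 9.81 = 3737.6 N; in level flight L = W.
q = ½ρv² = ½ × 1.007 × 41² = 846.4 Pa.
CL = 2W/(ρv²S) = 2×3737.6/(1.007×41²×14.6) = 0.3025.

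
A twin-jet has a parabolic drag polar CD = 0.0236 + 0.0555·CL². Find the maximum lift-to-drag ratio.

(L/D)max = 13.8

For CD = CD0 + K·CL², (L/D)max occurs at CL* = √(CD0/K) and equals 1/(2√(K·CD0)).
(L/D)max = 1/(2√(0.0555 × 0.0236)) = 1/(2 × 0.03619) = 13.8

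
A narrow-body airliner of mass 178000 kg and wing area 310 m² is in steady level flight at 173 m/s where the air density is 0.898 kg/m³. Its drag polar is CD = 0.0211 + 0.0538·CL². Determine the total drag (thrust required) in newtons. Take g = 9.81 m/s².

D = 1.27×10^5 N

Weight W = mg = 178000 × 9.81 = 1.7462×10^6 N; in level flight L = W.
q = ½ρv² = ½ × 0.898 × 173² = 13440 Pa.
Required CL = L/(qS) = 1.7462×10^6/(13440·310) = 0.4192.
CD = 0.0211 + 0.0538 × 0.4192² = 0.03055.
D = q·S·CD = 13440 × 310 × 0.03055 = 1.273×10^5 N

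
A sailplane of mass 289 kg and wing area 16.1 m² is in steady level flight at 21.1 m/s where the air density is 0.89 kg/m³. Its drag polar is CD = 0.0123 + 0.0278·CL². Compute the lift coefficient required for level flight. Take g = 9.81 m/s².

Level flight ⇒ L = W = m·g = 289 × 9.81 = 2835.1 N.
Dynamic pressure q = 0.5 × 0.89 × 21.1² = 198.1 Pa.
CL = W/(q·S) = 2835.1 / (198.1 × 16.1) = 0.8888.

CL = 0.889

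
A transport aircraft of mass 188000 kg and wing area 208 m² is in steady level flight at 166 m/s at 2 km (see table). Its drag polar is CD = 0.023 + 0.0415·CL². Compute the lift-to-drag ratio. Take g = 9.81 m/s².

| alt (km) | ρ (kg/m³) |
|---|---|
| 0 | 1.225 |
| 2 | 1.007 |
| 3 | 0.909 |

At 2 km, from the table: ρ = 1.007 kg/m³.
Weight W = mg = 188000 × 9.81 = 1.8443×10^6 N; in level flight L = W.
Dynamic pressure q = 0.5 × 1.007 × 166² = 13870 Pa.
CL = W/(q·S) = 1.8443×10^6 / (13870 × 208) = 0.6391.
CD = 0.023 + 0.0415 × 0.6391² = 0.03995.
L/D = CL/CD = 0.6391 / 0.03995 = 16

L/D = 16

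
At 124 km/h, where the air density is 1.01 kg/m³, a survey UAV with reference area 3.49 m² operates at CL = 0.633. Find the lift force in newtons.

L = 1320 N

Convert speed: v = 124 km/h ÷ 3.6 = 34.44 m/s.
L = ½ρv²S·CL = ½ × 1.01 × 34.44² × 3.49 × 0.633 = 1320 N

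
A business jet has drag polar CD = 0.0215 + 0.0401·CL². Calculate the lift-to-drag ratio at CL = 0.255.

CD = 0.0215 + 0.0401 × 0.255² = 0.02411
L/D = CL/CD = 0.255 / 0.02411 = 10.6

L/D = 10.6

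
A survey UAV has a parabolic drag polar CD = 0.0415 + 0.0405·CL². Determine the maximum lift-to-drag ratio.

For CD = CD0 + K·CL², (L/D)max occurs at CL* = √(CD0/K) and equals 1/(2√(K·CD0)).
(L/D)max = 1/(2√(0.0405 × 0.0415)) = 1/(2 × 0.041) = 12.2

(L/D)max = 12.2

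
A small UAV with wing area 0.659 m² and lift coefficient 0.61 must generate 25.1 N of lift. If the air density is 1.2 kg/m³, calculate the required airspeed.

v = 10.2 m/s

L = ½ρv²S·CL ⇒ v = √(2L/(ρ·S·CL))
v = √(2 × 25.1 / (1.2 × 0.659 × 0.61)) = √104.1 = 10.2 m/s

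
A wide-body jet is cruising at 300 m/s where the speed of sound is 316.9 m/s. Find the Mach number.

M = 0.947

M = v/a = 300 / 316.9 = 0.947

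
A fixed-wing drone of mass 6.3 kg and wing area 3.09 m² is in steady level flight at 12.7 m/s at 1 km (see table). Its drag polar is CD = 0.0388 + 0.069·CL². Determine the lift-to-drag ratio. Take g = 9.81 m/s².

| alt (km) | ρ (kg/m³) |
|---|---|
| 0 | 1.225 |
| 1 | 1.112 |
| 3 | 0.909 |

L/D = 5.28

At 1 km, from the table: ρ = 1.112 kg/m³.
Weight W = mg = 6.3 × 9.81 = 61.803 N; in level flight L = W.
Dynamic pressure q = 0.5 × 1.112 × 12.7² = 89.68 Pa.
CL = 2W/(ρv²S) = 2×61.803/(1.112×12.7²×3.09) = 0.223.
CD = 0.0388 + 0.069 × 0.223² = 0.04223.
L/D = CL/CD = 0.223 / 0.04223 = 5.28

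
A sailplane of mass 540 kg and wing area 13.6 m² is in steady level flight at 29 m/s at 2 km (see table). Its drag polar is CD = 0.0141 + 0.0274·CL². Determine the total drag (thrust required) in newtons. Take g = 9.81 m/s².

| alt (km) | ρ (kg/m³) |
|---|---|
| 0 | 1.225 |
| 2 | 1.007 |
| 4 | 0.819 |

At 2 km, from the table: ρ = 1.007 kg/m³.
Level flight ⇒ L = W = m·g = 540 × 9.81 = 5297.4 N.
q = ½ρv² = ½ × 1.007 × 29² = 423.4 Pa.
Required CL = L/(qS) = 5297.4/(423.4·13.6) = 0.9199.
CD = 0.0141 + 0.0274 × 0.9199² = 0.03729.
D = q·S·CD = 423.4 × 13.6 × 0.03729 = 214.7 N

D = 215 N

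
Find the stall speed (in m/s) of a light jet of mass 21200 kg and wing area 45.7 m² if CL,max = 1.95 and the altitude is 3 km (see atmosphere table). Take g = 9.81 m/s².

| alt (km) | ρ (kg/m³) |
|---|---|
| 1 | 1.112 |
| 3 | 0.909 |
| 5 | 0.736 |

V_stall = 71.7 m/s

At 3 km, from the table: ρ = 0.909 kg/m³.
Weight W = mg = 21200 × 9.81 = 2.08×10^5 N.
From L = ½ρV²S·CL,max = W: V_stall = √(2W/(ρSCL,max)) = √(2·2.08×10^5/(0.909·45.7·1.95))
V_stall = √5135 = 71.7 m/s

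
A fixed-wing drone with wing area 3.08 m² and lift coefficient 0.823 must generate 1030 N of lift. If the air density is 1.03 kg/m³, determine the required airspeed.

v = 28.1 m/s

L = ½ρv²S·CL ⇒ v = √(2L/(ρ·S·CL))
v = √(2 × 1030 / (1.03 × 3.08 × 0.823)) = √789 = 28.1 m/s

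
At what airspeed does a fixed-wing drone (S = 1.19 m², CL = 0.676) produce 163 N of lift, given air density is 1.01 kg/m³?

L = ½ρv²S·CL ⇒ v = √(2L/(ρ·S·CL))
v = √(2 × 163 / (1.01 × 1.19 × 0.676)) = √401.2 = 20 m/s

v = 20 m/s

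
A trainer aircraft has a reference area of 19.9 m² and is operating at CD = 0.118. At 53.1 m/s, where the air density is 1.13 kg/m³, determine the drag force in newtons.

D = 3740 N

Dynamic pressure q = ½ρv² = ½ × 1.13 × 53.1² = 1593 Pa.
D = q·S·CD = 1593 × 19.9 × 0.118 = 3740 N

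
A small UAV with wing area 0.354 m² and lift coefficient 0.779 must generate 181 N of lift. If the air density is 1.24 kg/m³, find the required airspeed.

L = ½ρv²S·CL ⇒ v = √(2L/(ρ·S·CL))
v = √(2 × 181 / (1.24 × 0.354 × 0.779)) = √1059 = 32.5 m/s

v = 32.5 m/s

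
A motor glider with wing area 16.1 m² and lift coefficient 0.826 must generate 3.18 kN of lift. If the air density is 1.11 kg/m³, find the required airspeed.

v = 20.8 m/s

L = ½ρv²S·CL ⇒ v = √(2L/(ρ·S·CL))
v = √(2 × 3180 / (1.11 × 16.1 × 0.826)) = √430.9 = 20.8 m/s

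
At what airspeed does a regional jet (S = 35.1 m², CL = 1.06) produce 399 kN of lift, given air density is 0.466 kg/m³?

v = 215 m/s

L = ½ρv²S·CL ⇒ v = √(2L/(ρ·S·CL))
v = √(2 × 3.99×10^5 / (0.466 × 35.1 × 1.06)) = √46030 = 215 m/s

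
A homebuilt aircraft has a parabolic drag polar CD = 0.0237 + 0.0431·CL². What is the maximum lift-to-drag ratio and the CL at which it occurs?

For CD = CD0 + K·CL², (L/D)max occurs at CL* = √(CD0/K) and equals 1/(2√(K·CD0)).
(L/D)max = 1/(2√(0.0431 × 0.0237)) = 1/(2 × 0.03196) = 15.6
CL* = √(0.0237/0.0431) = 0.742

(L/D)max = 15.6, at CL = 0.742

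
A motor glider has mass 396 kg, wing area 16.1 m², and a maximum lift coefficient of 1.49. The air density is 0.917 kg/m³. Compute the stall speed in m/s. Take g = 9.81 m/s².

V_stall = 18.8 m/s

At stall, lift equals weight: L = W = m·g = 396 × 9.81 = 3885 N.
From L = ½ρV²S·CL,max = W: V_stall = √(2W/(ρSCL,max)) = √(2·3885/(0.917·16.1·1.49))
V_stall = √353.2 = 18.8 m/s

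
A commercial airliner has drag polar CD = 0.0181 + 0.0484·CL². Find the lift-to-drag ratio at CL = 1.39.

CD = 0.0181 + 0.0484 × 1.39² = 0.1116
L/D = CL/CD = 1.39 / 0.1116 = 12.5

L/D = 12.5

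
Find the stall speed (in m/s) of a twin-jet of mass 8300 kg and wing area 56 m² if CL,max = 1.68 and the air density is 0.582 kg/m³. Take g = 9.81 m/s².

At stall, lift equals weight: L = W = m·g = 8300 × 9.81 = 81420 N.
V_stall = √(2W/(ρ·S·CL,max)) = √(2 × 81420 / (0.582 × 56 × 1.68))
V_stall = √2974 = 54.5 m/s

V_stall = 54.5 m/s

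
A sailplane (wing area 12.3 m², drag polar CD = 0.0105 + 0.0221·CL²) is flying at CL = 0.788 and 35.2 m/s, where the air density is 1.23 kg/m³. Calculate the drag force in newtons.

D = 227 N

CD = 0.0105 + 0.0221 × 0.788² = 0.02422
D = ½ρv²S·CD = ½ × 1.23 × 35.2² × 12.3 × 0.02422 = 227 N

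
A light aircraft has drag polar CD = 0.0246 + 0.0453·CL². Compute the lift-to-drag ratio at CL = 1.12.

CD = 0.0246 + 0.0453 × 1.12² = 0.08142
L/D = CL/CD = 1.12 / 0.08142 = 13.8

L/D = 13.8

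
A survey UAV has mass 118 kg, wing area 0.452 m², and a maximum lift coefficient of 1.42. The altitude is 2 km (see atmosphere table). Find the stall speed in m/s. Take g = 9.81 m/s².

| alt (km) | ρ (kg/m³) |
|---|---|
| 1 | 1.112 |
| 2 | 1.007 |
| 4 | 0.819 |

At 2 km, from the table: ρ = 1.007 kg/m³.
Stall occurs when L = W at CL,max. W = mg = 118 × 9.81 = 1158 N.
From L = ½ρV²S·CL,max = W: V_stall = √(2W/(ρSCL,max)) = √(2·1158/(1.007·0.452·1.42))
V_stall = √3582 = 59.8 m/s

V_stall = 59.8 m/s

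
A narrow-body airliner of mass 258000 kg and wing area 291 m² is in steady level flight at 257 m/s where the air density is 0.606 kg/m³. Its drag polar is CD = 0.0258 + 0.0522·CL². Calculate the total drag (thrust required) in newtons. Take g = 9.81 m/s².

D = 2.08×10^5 N

Level flight ⇒ L = W = m·g = 258000 × 9.81 = 2.531×10^6 N.
Dynamic pressure q = 0.5 × 0.606 × 257² = 20010 Pa.
CL = 2W/(ρv²S) = 2×2.531×10^6/(0.606×257²×291) = 0.4346.
CD = 0.0258 + 0.0522 × 0.4346² = 0.03566.
D = q·S·CD = 20010 × 291 × 0.03566 = 2.077×10^5 N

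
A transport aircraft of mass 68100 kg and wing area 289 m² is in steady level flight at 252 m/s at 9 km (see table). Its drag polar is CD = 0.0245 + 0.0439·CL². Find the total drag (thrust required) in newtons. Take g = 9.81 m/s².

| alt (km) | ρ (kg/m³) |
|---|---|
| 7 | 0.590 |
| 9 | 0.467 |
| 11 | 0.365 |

At 9 km, from the table: ρ = 0.467 kg/m³.
In steady level flight, lift balances weight: W = mg = 68100 × 9.81 = 6.6806×10^5 N.
q = ½ρv² = ½ × 0.467 × 252² = 14830 Pa.
CL = W/(q·S) = 6.6806×10^5 / (14830 × 289) = 0.1559.
CD = 0.0245 + 0.0439 × 0.1559² = 0.02557.
D = q·S·CD = 14830 × 289 × 0.02557 = 1.096×10^5 N

D = 1.1×10^5 N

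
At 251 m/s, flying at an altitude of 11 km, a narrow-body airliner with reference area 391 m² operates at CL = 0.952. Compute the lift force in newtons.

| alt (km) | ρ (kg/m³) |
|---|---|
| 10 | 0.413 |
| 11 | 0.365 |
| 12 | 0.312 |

L = 4.28×10^6 N

At 11 km, from the table: ρ = 0.365 kg/m³.
L = ½ρv²S·CL = ½ × 0.365 × 251² × 391 × 0.952 = 4.28×10^6 N ≈ 4280 kN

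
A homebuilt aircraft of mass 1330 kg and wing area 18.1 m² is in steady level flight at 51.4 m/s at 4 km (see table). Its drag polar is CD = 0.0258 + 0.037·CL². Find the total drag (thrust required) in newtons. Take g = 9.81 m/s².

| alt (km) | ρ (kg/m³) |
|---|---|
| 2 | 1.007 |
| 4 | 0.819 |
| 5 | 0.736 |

D = 827 N

At 4 km, from the table: ρ = 0.819 kg/m³.
In steady level flight, lift balances weight: W = mg = 1330 × 9.81 = 13047 N.
Dynamic pressure q = 0.5 × 0.819 × 51.4² = 1082 Pa.
CL = 2W/(ρv²S) = 2×13047/(0.819×51.4²×18.1) = 0.6663.
CD = 0.0258 + 0.037 × 0.6663² = 0.04223.
D = q·S·CD = 1082 × 18.1 × 0.04223 = 826.9 N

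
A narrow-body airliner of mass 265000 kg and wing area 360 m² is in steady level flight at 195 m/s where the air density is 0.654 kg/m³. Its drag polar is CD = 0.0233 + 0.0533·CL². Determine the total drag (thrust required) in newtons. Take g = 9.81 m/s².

D = 1.85×10^5 N

Weight W = mg = 265000 × 9.81 = 2.5996×10^6 N; in level flight L = W.
Dynamic pressure q = 0.5 × 0.654 × 195² = 12430 Pa.
Required CL = L/(qS) = 2.5996×10^6/(12430·360) = 0.5808.
CD = 0.0233 + 0.0533 × 0.5808² = 0.04128.
D = q·S·CD = 12430 × 360 × 0.04128 = 1.848×10^5 N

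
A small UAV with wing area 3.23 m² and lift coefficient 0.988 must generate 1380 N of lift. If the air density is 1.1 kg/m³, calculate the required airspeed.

v = 28 m/s

L = ½ρv²S·CL ⇒ v = √(2L/(ρ·S·CL))
v = √(2 × 1380 / (1.1 × 3.23 × 0.988)) = √786.2 = 28 m/s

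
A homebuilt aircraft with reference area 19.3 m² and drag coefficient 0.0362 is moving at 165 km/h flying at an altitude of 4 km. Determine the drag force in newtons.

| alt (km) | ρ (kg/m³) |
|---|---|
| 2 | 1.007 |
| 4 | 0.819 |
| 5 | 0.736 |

D = 601 N

At 4 km, from the table: ρ = 0.819 kg/m³.
Convert speed: v = 165 km/h ÷ 3.6 = 45.83 m/s.
D = ½ρv²S·CD = ½ × 0.819 × 45.83² × 19.3 × 0.0362 = 601 N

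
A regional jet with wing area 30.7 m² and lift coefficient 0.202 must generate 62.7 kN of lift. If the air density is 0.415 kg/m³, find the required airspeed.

v = 221 m/s

L = ½ρv²S·CL ⇒ v = √(2L/(ρ·S·CL))
v = √(2 × 62700 / (0.415 × 30.7 × 0.202)) = √48730 = 221 m/s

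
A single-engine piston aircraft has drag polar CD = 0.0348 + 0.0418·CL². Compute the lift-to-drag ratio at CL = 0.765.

L/D = 12.9

CD = 0.0348 + 0.0418 × 0.765² = 0.05926
L/D = CL/CD = 0.765 / 0.05926 = 12.9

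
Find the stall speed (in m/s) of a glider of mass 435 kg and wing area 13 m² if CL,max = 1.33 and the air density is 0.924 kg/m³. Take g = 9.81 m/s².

V_stall = 23.1 m/s

Stall occurs when L = W at CL,max. W = mg = 435 × 9.81 = 4267 N.
From L = ½ρV²S·CL,max = W: V_stall = √(2W/(ρSCL,max)) = √(2·4267/(0.924·13·1.33))
V_stall = √534.2 = 23.1 m/s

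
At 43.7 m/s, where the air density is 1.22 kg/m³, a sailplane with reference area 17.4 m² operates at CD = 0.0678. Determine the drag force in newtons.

D = 1370 N

D = ½ρv²S·CD = ½ × 1.22 × 43.7² × 17.4 × 0.0678 = 1370 N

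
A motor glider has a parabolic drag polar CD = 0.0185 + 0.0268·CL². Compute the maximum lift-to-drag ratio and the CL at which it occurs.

(L/D)max = 22.5, at CL = 0.831

For CD = CD0 + K·CL², (L/D)max occurs at CL* = √(CD0/K) and equals 1/(2√(K·CD0)).
(L/D)max = 1/(2√(0.0268 × 0.0185)) = 1/(2 × 0.02227) = 22.5
CL* = √(0.0185/0.0268) = 0.831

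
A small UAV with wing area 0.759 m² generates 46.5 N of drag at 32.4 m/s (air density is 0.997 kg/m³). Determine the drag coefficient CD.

CD = 0.117

From D = ½ρv²S·CD, rearranging gives CD = 2D/(ρv²S).
CD = 2 × 46.5 / (0.997 × 32.4² × 0.759) = 0.117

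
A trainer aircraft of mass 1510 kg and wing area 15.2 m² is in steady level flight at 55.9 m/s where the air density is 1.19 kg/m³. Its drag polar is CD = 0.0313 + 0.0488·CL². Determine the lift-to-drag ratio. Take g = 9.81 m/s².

L/D = 11.7

In steady level flight, lift balances weight: W = mg = 1510 × 9.81 = 14813 N.
Dynamic pressure q = 0.5 × 1.19 × 55.9² = 1859 Pa.
CL = 2W/(ρv²S) = 2×14813/(1.19×55.9²×15.2) = 0.5242.
CD = 0.0313 + 0.0488 × 0.5242² = 0.04471.
L/D = CL/CD = 0.5242 / 0.04471 = 11.7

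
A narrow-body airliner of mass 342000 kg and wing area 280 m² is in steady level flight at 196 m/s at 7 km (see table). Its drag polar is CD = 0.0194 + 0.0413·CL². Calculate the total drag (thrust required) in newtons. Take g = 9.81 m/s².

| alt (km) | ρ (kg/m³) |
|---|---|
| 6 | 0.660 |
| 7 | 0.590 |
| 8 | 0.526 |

At 7 km, from the table: ρ = 0.590 kg/m³.
Weight W = mg = 342000 × 9.81 = 3.355×10^6 N; in level flight L = W.
Dynamic pressure q = 0.5 × 0.59 × 196² = 11330 Pa.
Required CL = L/(qS) = 3.355×10^6/(11330·280) = 1.057.
CD = 0.0194 + 0.0413 × 1.057² = 0.06557.
D = q·S·CD = 11330 × 280 × 0.06557 = 2.081×10^5 N

D = 2.08×10^5 N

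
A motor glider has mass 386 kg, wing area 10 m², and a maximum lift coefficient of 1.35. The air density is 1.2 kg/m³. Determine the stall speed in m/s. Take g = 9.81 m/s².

V_stall = 21.6 m/s

At stall, lift equals weight: L = W = m·g = 386 × 9.81 = 3787 N.
V_stall = √(2W/(ρ·S·CL,max)) = √(2 × 3787 / (1.2 × 10 × 1.35))
V_stall = √467.5 = 21.6 m/s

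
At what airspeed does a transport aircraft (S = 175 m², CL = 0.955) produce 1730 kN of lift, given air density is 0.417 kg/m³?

v = 223 m/s

L = ½ρv²S·CL ⇒ v = √(2L/(ρ·S·CL))
v = √(2 × 1.73×10^6 / (0.417 × 175 × 0.955)) = √49650 = 223 m/s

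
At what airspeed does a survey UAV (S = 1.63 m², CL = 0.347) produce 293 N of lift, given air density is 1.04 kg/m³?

v = 31.6 m/s

L = ½ρv²S·CL ⇒ v = √(2L/(ρ·S·CL))
v = √(2 × 293 / (1.04 × 1.63 × 0.347)) = √996.2 = 31.6 m/s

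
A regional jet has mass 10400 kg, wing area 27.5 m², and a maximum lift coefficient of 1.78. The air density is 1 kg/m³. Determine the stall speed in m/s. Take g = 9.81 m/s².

V_stall = 64.6 m/s

Weight W = mg = 10400 × 9.81 = 1.02×10^5 N.
V_stall = √(2W/(ρ·S·CL,max)) = √(2 × 1.02×10^5 / (1 × 27.5 × 1.78))
V_stall = √4168 = 64.6 m/s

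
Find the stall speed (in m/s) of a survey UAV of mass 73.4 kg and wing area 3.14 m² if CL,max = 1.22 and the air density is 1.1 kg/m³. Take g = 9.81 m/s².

Stall occurs when L = W at CL,max. W = mg = 73.4 × 9.81 = 720.1 N.
From L = ½ρV²S·CL,max = W: V_stall = √(2W/(ρSCL,max)) = √(2·720.1/(1.1·3.14·1.22))
V_stall = √341.8 = 18.5 m/s

V_stall = 18.5 m/s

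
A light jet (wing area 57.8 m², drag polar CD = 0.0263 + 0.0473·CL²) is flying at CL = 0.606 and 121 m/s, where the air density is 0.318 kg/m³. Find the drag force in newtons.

D = 5880 N

CD = 0.0263 + 0.0473 × 0.606² = 0.04367
D = ½ρv²S·CD = ½ × 0.318 × 121² × 57.8 × 0.04367 = 5880 N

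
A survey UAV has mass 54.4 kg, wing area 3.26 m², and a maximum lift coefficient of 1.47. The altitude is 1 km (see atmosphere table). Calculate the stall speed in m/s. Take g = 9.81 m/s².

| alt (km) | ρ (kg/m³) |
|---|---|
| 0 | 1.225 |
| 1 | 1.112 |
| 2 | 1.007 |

V_stall = 14.2 m/s

At 1 km, from the table: ρ = 1.112 kg/m³.
At stall, lift equals weight: L = W = m·g = 54.4 × 9.81 = 533.7 N.
V_stall = √(2W/(ρ·S·CL,max)) = √(2 × 533.7 / (1.112 × 3.26 × 1.47))
V_stall = √200.3 = 14.2 m/s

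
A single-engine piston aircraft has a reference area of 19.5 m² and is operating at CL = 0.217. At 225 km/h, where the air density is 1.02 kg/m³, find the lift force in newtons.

L = 8430 N

Convert speed: v = 225 km/h ÷ 3.6 = 62.5 m/s.
L = ½ρv²S·CL = ½ × 1.02 × 62.5² × 19.5 × 0.217 = 8430 N ≈ 8.43 kN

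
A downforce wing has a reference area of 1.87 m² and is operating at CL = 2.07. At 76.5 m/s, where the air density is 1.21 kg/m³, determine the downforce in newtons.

L = 13700 N

L = ½ρv²S·CL = ½ × 1.21 × 76.5² × 1.87 × 2.07 = 13700 N ≈ 13.7 kN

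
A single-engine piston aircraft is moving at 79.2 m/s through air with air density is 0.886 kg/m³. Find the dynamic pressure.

q = 2780 Pa

q = ½ρv² = ½ × 0.886 × 79.2² = 2780 Pa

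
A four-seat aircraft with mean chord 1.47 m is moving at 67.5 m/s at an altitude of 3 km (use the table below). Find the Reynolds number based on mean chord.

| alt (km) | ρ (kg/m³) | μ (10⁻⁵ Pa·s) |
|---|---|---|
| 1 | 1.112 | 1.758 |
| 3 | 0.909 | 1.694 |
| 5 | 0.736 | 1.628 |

At 3 km, from the table: ρ = 0.909 kg/m³, μ = 1.694×10⁻⁵ Pa·s.
Re = ρ·v·c/μ = 0.909 × 67.5 × 1.47 / (1.694×10⁻⁵) = 5.32×10^6

Re = 5.32×10^6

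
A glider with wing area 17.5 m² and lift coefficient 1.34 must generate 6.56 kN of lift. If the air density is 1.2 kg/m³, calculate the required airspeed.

v = 21.6 m/s

L = ½ρv²S·CL ⇒ v = √(2L/(ρ·S·CL))
v = √(2 × 6560 / (1.2 × 17.5 × 1.34)) = √466.2 = 21.6 m/s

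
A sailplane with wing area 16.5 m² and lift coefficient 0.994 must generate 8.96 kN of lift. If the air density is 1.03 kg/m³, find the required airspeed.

v = 32.6 m/s

L = ½ρv²S·CL ⇒ v = √(2L/(ρ·S·CL))
v = √(2 × 8960 / (1.03 × 16.5 × 0.994)) = √1061 = 32.6 m/s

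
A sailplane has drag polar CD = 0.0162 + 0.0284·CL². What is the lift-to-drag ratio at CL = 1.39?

CD = 0.0162 + 0.0284 × 1.39² = 0.07107
L/D = CL/CD = 1.39 / 0.07107 = 19.6

L/D = 19.6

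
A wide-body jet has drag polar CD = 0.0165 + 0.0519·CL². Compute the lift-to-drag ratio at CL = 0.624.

CD = 0.0165 + 0.0519 × 0.624² = 0.03671
L/D = CL/CD = 0.624 / 0.03671 = 17

L/D = 17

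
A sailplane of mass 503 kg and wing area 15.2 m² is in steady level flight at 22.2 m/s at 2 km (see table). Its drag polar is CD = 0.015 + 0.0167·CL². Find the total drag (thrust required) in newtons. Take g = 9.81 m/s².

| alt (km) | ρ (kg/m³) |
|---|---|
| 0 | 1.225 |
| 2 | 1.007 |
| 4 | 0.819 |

At 2 km, from the table: ρ = 1.007 kg/m³.
Level flight ⇒ L = W = m·g = 503 × 9.81 = 4934.4 N.
q = ½ρv² = ½ × 1.007 × 22.2² = 248.1 Pa.
CL = 2W/(ρv²S) = 2×4934.4/(1.007×22.2²×15.2) = 1.308.
CD = 0.015 + 0.0167 × 1.308² = 0.04358.
D = q·S·CD = 248.1 × 15.2 × 0.04358 = 164.4 N

D = 164 N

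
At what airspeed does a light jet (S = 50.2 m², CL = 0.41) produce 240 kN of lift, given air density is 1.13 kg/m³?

L = ½ρv²S·CL ⇒ v = √(2L/(ρ·S·CL))
v = √(2 × 2.4×10^5 / (1.13 × 50.2 × 0.41)) = √20640 = 144 m/s

v = 144 m/s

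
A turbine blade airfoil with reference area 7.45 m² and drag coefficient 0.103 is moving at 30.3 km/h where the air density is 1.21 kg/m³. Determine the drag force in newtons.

Convert speed: v = 30.3 km/h ÷ 3.6 = 8.417 m/s.
Dynamic pressure q = ½ρv² = ½ × 1.21 × 8.417² = 42.86 Pa.
D = q·S·CD = 42.86 × 7.45 × 0.103 = 32.9 N

D = 32.9 N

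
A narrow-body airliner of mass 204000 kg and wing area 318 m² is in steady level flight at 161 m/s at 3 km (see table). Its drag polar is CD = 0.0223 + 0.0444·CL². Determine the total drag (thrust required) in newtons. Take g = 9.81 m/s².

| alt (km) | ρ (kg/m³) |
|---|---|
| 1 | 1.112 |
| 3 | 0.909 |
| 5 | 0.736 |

At 3 km, from the table: ρ = 0.909 kg/m³.
Level flight ⇒ L = W = m·g = 204000 × 9.81 = 2.0012×10^6 N.
q = ½ρv² = ½ × 0.909 × 161² = 11780 Pa.
CL = W/(q·S) = 2.0012×10^6 / (11780 × 318) = 0.5342.
CD = 0.0223 + 0.0444 × 0.5342² = 0.03497.
D = q·S·CD = 11780 × 318 × 0.03497 = 1.31×10^5 N

D = 1.31×10^5 N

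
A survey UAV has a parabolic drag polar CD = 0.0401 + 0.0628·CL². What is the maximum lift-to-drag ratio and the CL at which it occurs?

(L/D)max = 9.96, at CL = 0.799

For CD = CD0 + K·CL², (L/D)max occurs at CL* = √(CD0/K) and equals 1/(2√(K·CD0)).
(L/D)max = 1/(2√(0.0628 × 0.0401)) = 1/(2 × 0.05018) = 9.96
CL* = √(0.0401/0.0628) = 0.799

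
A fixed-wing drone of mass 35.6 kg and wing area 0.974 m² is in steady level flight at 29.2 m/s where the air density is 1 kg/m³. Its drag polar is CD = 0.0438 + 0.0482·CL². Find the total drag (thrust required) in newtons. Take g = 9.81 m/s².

D = 32.3 N

Weight W = mg = 35.6 × 9.81 = 349.24 N; in level flight L = W.
q = ½ρv² = ½ × 1 × 29.2² = 426.3 Pa.
Required CL = L/(qS) = 349.24/(426.3·0.974) = 0.8411.
CD = 0.0438 + 0.0482 × 0.8411² = 0.0779.
D = q·S·CD = 426.3 × 0.974 × 0.0779 = 32.34 N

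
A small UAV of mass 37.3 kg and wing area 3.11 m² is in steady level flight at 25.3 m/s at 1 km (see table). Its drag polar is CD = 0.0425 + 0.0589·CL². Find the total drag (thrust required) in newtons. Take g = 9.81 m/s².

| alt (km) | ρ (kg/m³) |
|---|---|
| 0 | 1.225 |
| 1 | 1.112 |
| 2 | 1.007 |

At 1 km, from the table: ρ = 1.112 kg/m³.
In steady level flight, lift balances weight: W = mg = 37.3 × 9.81 = 365.91 N.
q = ½ρv² = ½ × 1.112 × 25.3² = 355.9 Pa.
CL = 2W/(ρv²S) = 2×365.91/(1.112×25.3²×3.11) = 0.3306.
CD = 0.0425 + 0.0589 × 0.3306² = 0.04894.
D = q·S·CD = 355.9 × 3.11 × 0.04894 = 54.16 N

D = 54.2 N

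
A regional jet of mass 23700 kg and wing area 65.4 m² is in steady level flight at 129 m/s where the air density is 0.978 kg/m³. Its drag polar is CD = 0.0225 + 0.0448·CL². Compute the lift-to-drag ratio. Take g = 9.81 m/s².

L/D = 14.1

Level flight ⇒ L = W = m·g = 23700 × 9.81 = 2.325×10^5 N.
Dynamic pressure q = 0.5 × 0.978 × 129² = 8137 Pa.
CL = 2W/(ρv²S) = 2×2.325×10^5/(0.978×129²×65.4) = 0.4369.
CD = 0.0225 + 0.0448 × 0.4369² = 0.03105.
L/D = CL/CD = 0.4369 / 0.03105 = 14.1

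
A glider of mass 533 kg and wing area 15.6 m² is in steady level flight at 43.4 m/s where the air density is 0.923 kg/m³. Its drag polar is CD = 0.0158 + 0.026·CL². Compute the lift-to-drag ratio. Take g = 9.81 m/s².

In steady level flight, lift balances weight: W = mg = 533 × 9.81 = 5228.7 N.
q = ½ρv² = ½ × 0.923 × 43.4² = 869.3 Pa.
CL = 2W/(ρv²S) = 2×5228.7/(0.923×43.4²×15.6) = 0.3856.
CD = 0.0158 + 0.026 × 0.3856² = 0.01967.
L/D = CL/CD = 0.3856 / 0.01967 = 19.6

L/D = 19.6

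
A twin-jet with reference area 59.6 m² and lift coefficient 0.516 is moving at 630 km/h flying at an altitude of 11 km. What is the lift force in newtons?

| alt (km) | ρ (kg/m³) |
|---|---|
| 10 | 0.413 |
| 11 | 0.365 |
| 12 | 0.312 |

L = 1.72×10^5 N

At 11 km, from the table: ρ = 0.365 kg/m³.
Convert speed: v = 630 km/h ÷ 3.6 = 175 m/s.
L = ½ρv²S·CL = ½ × 0.365 × 175² × 59.6 × 0.516 = 1.72×10^5 N ≈ 172 kN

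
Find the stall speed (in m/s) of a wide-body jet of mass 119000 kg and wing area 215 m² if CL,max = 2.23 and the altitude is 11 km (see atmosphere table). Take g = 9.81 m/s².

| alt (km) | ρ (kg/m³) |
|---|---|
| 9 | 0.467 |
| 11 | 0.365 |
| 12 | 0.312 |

At 11 km, from the table: ρ = 0.365 kg/m³.
Stall occurs when L = W at CL,max. W = mg = 119000 × 9.81 = 1.167×10^6 N.
V_stall = √(2W/(ρ·S·CL,max)) = √(2 × 1.167×10^6 / (0.365 × 215 × 2.23))
V_stall = √13340 = 116 m/s

V_stall = 116 m/s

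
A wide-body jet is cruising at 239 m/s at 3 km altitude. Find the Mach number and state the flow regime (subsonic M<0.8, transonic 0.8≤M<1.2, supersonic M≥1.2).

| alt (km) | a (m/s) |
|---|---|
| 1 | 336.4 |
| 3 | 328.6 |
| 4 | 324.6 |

At 3 km, from the table: a = 328.6 m/s.
M = v/a = 239 / 328.6 = 0.727
M = 0.727 → subsonic.

M = 0.727 (subsonic)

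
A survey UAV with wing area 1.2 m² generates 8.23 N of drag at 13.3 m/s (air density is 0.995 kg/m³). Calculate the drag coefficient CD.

CD = 0.0779

From D = ½ρv²S·CD, rearranging gives CD = 2D/(ρv²S).
CD = 2 × 8.23 / (0.995 × 13.3² × 1.2) = 0.0779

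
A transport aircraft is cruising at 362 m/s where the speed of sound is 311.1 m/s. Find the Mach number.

M = v/a = 362 / 311.1 = 1.16

M = 1.16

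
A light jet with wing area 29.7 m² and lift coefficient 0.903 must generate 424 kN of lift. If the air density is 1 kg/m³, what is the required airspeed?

v = 178 m/s

L = ½ρv²S·CL ⇒ v = √(2L/(ρ·S·CL))
v = √(2 × 4.24×10^5 / (1 × 29.7 × 0.903)) = √31620 = 178 m/s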